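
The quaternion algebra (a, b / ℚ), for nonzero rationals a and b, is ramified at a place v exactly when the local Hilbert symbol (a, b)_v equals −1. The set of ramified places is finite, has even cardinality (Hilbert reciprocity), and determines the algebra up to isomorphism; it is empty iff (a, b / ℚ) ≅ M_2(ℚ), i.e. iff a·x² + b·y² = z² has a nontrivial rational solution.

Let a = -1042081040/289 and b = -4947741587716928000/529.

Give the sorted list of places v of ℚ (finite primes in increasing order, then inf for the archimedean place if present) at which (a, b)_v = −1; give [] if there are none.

(a, b) ≡ (-65, -770) mod (ℚ^×)²; places V = {2, 5, 7, 11, 13, 17, 23, ∞}.
(a,b)_23: α=0, u≡3; β=-2, v≡16 (mod 23); (3|23)=+1, (16|23)=+1; sign (−1)^0·+1^-2·+1^0 = +1.
(a,b)_7: α=2, u≡3; β=5, v≡4 (mod 7); (3|7)=-1, (4|7)=+1; sign (−1)^0·-1^5·+1^2 = -1.
(a,b)_2: α=4, β=9; u≡7, v≡7 (mod 8); ε(u)ε(v)=1·1, αω(v)=4·0, βω(u)=9·0; sum ≡ 1  ⇒  -1.
(a,b)_13: α=3, u≡8; β=4, v≡3 (mod 13); (8|13)=-1, (3|13)=+1; sign (−1)^0·-1^4·+1^3 = +1.
(a,b)_∞: sgn(-65)=−, sgn(-770)=−, so -1.
(a,b)_17: α=-2, u≡5; β=0, v≡3 (mod 17); (5|17)=-1, (3|17)=-1; sign (−1)^0·-1^0·-1^-2 = +1.
(a,b)_11: α=2, u≡4; β=5, v≡10 (mod 11); (4|11)=+1, (10|11)=-1; sign (−1)^0·+1^5·-1^2 = +1.
(a,b)_5: α=1, u≡3; β=3, v≡4 (mod 5); (3|5)=-1, (4|5)=+1; sign (−1)^0·-1^3·+1^1 = -1.
(-65, -770 / ℚ) ramifies at {2, 5, 7, ∞}: a division algebra.

[2, 5, 7, inf]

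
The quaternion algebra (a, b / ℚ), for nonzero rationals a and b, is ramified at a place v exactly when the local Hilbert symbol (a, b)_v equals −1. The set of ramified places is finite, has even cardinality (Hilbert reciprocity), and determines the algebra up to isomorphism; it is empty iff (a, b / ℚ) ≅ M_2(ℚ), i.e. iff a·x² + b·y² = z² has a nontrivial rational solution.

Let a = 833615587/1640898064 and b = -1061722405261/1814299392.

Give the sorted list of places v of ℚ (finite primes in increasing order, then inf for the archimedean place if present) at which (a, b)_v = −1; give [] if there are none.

[23, 43]

Mod squares: a ≡ 43, b ≡ -121647. Check v ∈ {∞, 2, 3, 7, 13, 17, 19, 23, 29, 37, 41, 43, 53}.
v=37: a=37^2·(≡32), b=37^0·(≡4) mod 37; (32|37)=-1, (4|37)=+1; (−1)^{2·0·18}·(-1)^0·(+1)^2 = +1.
v=19: a=19^-2·(≡9), b=19^0·(≡18) mod 19; (9|19)=+1, (18|19)=-1; (−1)^{-2·0·9}·(+1)^0·(-1)^-2 = +1.
v=41: a=41^-2·(≡32), b=41^1·(≡12) mod 41; (32|41)=+1, (12|41)=-1; (−1)^{-2·1·20}·(+1)^1·(-1)^-2 = +1.
v=∞: 43 > 0 and -121647 < 0  ⇒  (a,b)_∞ = +1.
v=53: a=53^0·(≡6), b=53^-2·(≡8) mod 53; (6|53)=+1, (8|53)=-1; (−1)^{0·-2·26}·(+1)^-2·(-1)^0 = +1.
v=3: a=3^0·(≡1), b=3^-1·(≡2) mod 3; (1|3)=+1, (2|3)=-1; (−1)^{0·-1·1}·(+1)^-1·(-1)^0 = +1.
v=23: a=23^0·(≡11), b=23^1·(≡8) mod 23; (11|23)=-1, (8|23)=+1; (−1)^{0·1·11}·(-1)^1·(+1)^0 = -1.
v=43: a=43^1·(≡40), b=43^3·(≡17) mod 43; (40|43)=+1, (17|43)=+1; (−1)^{1·3·21}·(+1)^3·(+1)^1 = -1.
v=17: a=17^2·(≡16), b=17^2·(≡11) mod 17; (16|17)=+1, (11|17)=-1; (−1)^{2·2·8}·(+1)^2·(-1)^2 = +1.
v=2: v_2(a)=-4, v_2(b)=-8; units ≡ 3, 1 (mod 8); ε·ε+αω+βω = 1·0+-4·0+-8·1 ≡ 0  ⇒  (a,b)_2 = +1.
v=13: a=13^-2·(≡4), b=13^0·(≡6) mod 13; (4|13)=+1, (6|13)=-1; (−1)^{-2·0·6}·(+1)^0·(-1)^-2 = +1.
v=29: a=29^0·(≡14), b=29^-2·(≡3) mod 29; (14|29)=-1, (3|29)=-1; (−1)^{0·-2·14}·(-1)^-2·(-1)^0 = +1.
v=7: a=7^2·(≡1), b=7^2·(≡6) mod 7; (1|7)=+1, (6|7)=-1; (−1)^{2·2·3}·(+1)^2·(-1)^2 = +1.
(43, -121647 / ℚ) ramifies at {23, 43}: a division algebra.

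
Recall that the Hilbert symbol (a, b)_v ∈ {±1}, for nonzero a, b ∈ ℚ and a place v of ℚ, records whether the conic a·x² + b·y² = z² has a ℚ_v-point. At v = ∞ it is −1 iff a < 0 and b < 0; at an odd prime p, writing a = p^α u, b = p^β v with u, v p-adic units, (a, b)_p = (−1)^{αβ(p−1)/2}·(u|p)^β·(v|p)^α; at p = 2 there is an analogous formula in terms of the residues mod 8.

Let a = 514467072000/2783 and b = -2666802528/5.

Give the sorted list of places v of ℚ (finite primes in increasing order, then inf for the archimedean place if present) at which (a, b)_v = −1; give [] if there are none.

[13, 23]

(a, b) ≡ (21390, -10288590) mod (ℚ^×)²; places V = {2, 3, 5, 7, 11, 13, 23, 31, 37, ∞}.
(a,b)_23: α=-1, u≡20; β=1, v≡11 (mod 23); (20|23)=-1, (11|23)=-1; sign (−1)^1·-1^1·-1^-1 = -1.
(a,b)_37: α=0, u≡16; β=1, v≡29 (mod 37); (16|37)=+1, (29|37)=-1; sign (−1)^0·+1^1·-1^0 = +1.
(a,b)_5: α=3, u≡2; β=-1, v≡2 (mod 5); (2|5)=-1, (2|5)=-1; sign (−1)^0·-1^-1·-1^3 = +1.
(a,b)_11: α=-2, u≡2; β=0, v≡10 (mod 11); (2|11)=-1, (10|11)=-1; sign (−1)^0·-1^0·-1^-2 = +1.
(a,b)_13: α=0, u≡11; β=1, v≡1 (mod 13); (11|13)=-1, (1|13)=+1; sign (−1)^0·-1^1·+1^0 = -1.
(a,b)_∞: sgn(21390)=+, sgn(-10288590)=−, so +1.
(a,b)_31: α=1, u≡16; β=1, v≡27 (mod 31); (16|31)=+1, (27|31)=-1; sign (−1)^1·+1^1·-1^1 = +1.
(a,b)_3: α=3, u≡2; β=5, v≡1 (mod 3); (2|3)=-1, (1|3)=+1; sign (−1)^1·-1^5·+1^3 = +1.
(a,b)_7: α=4, u≡3; β=0, v≡6 (mod 7); (3|7)=-1, (6|7)=-1; sign (−1)^0·-1^0·-1^4 = +1.
(a,b)_2: α=11, β=5; u≡7, v≡1 (mod 8); ε(u)ε(v)=1·0, αω(v)=11·0, βω(u)=5·0; sum ≡ 0  ⇒  +1.
(21390, -10288590 / ℚ) ramifies at {13, 23}: a division algebra.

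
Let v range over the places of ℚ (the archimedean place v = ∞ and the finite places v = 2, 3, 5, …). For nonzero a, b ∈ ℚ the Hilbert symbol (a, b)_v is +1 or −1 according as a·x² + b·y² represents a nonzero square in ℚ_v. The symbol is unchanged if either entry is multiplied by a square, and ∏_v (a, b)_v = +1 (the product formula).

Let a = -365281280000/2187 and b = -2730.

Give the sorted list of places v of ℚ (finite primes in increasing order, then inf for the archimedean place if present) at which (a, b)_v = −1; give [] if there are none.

(a, b) ≡ (-546, -2730) mod (ℚ^×)²; places V = {2, 3, 5, 7, 13, ∞}.
(a,b)_2: α=17, β=1; u≡7, v≡3 (mod 8); ε(u)ε(v)=1·1, αω(v)=17·1, βω(u)=1·0; sum ≡ 0  ⇒  +1.
(a,b)_13: α=1, u≡3; β=1, v≡11 (mod 13); (3|13)=+1, (11|13)=-1; sign (−1)^0·+1^1·-1^1 = -1.
(a,b)_3: α=-7, u≡1; β=1, v≡2 (mod 3); (1|3)=+1, (2|3)=-1; sign (−1)^1·+1^1·-1^-7 = +1.
(a,b)_5: α=4, u≡1; β=1, v≡4 (mod 5); (1|5)=+1, (4|5)=+1; sign (−1)^0·+1^1·+1^4 = +1.
(a,b)_7: α=3, u≡5; β=1, v≡2 (mod 7); (5|7)=-1, (2|7)=+1; sign (−1)^1·-1^1·+1^3 = +1.
(a,b)_∞: sgn(-546)=−, sgn(-2730)=−, so -1.
|Ram(-546, -2730)| = 2, even; anisotropic at {13, ∞}.

[13, inf]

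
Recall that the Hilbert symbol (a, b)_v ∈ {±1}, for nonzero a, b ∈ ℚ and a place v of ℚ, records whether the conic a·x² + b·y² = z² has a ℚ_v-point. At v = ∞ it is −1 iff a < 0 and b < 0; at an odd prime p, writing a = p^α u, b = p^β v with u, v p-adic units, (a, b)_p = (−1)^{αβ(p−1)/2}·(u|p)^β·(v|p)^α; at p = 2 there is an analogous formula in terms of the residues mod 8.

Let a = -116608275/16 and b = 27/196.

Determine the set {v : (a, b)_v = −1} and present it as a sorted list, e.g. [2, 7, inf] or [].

[7, 29]

Mod squares: a ≡ -518259, b ≡ 3. Check v ∈ {∞, 2, 3, 5, 7, 23, 29, 37}.
v=23: a=23^1·(≡5), b=23^0·(≡8) mod 23; (5|23)=-1, (8|23)=+1; (−1)^{1·0·11}·(-1)^0·(+1)^1 = +1.
v=2: v_2(a)=-4, v_2(b)=-2; units ≡ 5, 3 (mod 8); ε·ε+αω+βω = 0·1+-4·1+-2·1 ≡ 0  ⇒  (a,b)_2 = +1.
v=37: a=37^1·(≡3), b=37^0·(≡26) mod 37; (3|37)=+1, (26|37)=+1; (−1)^{1·0·18}·(+1)^0·(+1)^1 = +1.
v=5: a=5^2·(≡4), b=5^0·(≡2) mod 5; (4|5)=+1, (2|5)=-1; (−1)^{2·0·2}·(+1)^0·(-1)^2 = +1.
v=3: a=3^3·(≡2), b=3^3·(≡1) mod 3; (2|3)=-1, (1|3)=+1; (−1)^{3·3·1}·(-1)^3·(+1)^3 = +1.
v=7: a=7^1·(≡1), b=7^-2·(≡5) mod 7; (1|7)=+1, (5|7)=-1; (−1)^{1·-2·3}·(+1)^-2·(-1)^1 = -1.
v=29: a=29^1·(≡23), b=29^0·(≡21) mod 29; (23|29)=+1, (21|29)=-1; (−1)^{1·0·14}·(+1)^0·(-1)^1 = -1.
v=∞: -518259 < 0 and 3 > 0  ⇒  (a,b)_∞ = +1.
(-518259, 3 / ℚ) ramifies at {7, 29}: a division algebra.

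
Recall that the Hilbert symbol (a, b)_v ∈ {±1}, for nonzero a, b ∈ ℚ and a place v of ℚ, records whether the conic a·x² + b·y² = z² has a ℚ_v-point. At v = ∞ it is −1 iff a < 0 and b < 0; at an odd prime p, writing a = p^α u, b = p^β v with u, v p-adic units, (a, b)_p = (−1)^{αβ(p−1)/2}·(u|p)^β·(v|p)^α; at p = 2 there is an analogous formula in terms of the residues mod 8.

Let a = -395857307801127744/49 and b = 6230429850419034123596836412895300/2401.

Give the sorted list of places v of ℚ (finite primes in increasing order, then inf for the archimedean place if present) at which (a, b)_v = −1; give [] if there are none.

[13, 53]

(a, b) ≡ (-6587356061, 697) mod (ℚ^×)²; places V = {2, 3, 5, 7, 11, 13, 17, 19, 29, 41, 43, 53, ∞}.
(a,b)_∞: sgn(-6587356061)=−, sgn(697)=+, so +1.
(a,b)_13: α=1, u≡3; β=2, v≡8 (mod 13); (3|13)=+1, (8|13)=-1; sign (−1)^0·+1^2·-1^1 = -1.
(a,b)_43: α=1, u≡25; β=2, v≡23 (mod 43); (25|43)=+1, (23|43)=+1; sign (−1)^0·+1^2·+1^1 = +1.
(a,b)_19: α=2, u≡14; β=0, v≡14 (mod 19); (14|19)=-1, (14|19)=-1; sign (−1)^0·-1^0·-1^2 = +1.
(a,b)_3: α=2, u≡1; β=6, v≡1 (mod 3); (1|3)=+1, (1|3)=+1; sign (−1)^0·+1^6·+1^2 = +1.
(a,b)_17: α=3, u≡11; β=3, v≡12 (mod 17); (11|17)=-1, (12|17)=-1; sign (−1)^0·-1^3·-1^3 = +1.
(a,b)_5: α=0, u≡4; β=2, v≡2 (mod 5); (4|5)=+1, (2|5)=-1; sign (−1)^0·+1^2·-1^0 = +1.
(a,b)_7: α=-2, u≡2; β=-4, v≡1 (mod 7); (2|7)=+1, (1|7)=+1; sign (−1)^0·+1^-4·+1^-2 = +1.
(a,b)_53: α=1, u≡26; β=2, v≡22 (mod 53); (26|53)=-1, (22|53)=-1; sign (−1)^0·-1^2·-1^1 = -1.
(a,b)_11: α=1, u≡3; β=2, v≡9 (mod 11); (3|11)=+1, (9|11)=+1; sign (−1)^0·+1^2·+1^1 = +1.
(a,b)_29: α=1, u≡13; β=2, v≡25 (mod 29); (13|29)=+1, (25|29)=+1; sign (−1)^0·+1^2·+1^1 = +1.
(a,b)_2: α=6, β=2; u≡3, v≡1 (mod 8); ε(u)ε(v)=1·0, αω(v)=6·0, βω(u)=2·1; sum ≡ 0  ⇒  +1.
(a,b)_41: α=1, u≡34; β=7, v≡15 (mod 41); (34|41)=-1, (15|41)=-1; sign (−1)^0·-1^7·-1^1 = +1.
|Ram(-6587356061, 697)| = 2, even; anisotropic at {13, 53}.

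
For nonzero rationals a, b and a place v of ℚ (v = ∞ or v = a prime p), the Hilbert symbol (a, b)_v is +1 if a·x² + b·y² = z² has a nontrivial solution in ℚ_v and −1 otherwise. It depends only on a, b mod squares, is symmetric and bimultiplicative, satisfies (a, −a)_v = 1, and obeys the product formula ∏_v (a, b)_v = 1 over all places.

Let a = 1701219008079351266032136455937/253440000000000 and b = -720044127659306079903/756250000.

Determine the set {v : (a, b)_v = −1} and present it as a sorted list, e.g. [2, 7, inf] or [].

(a, b) ≡ (1764763, -61812543) mod (ℚ^×)²; places V = {2, 3, 5, 7, 11, 13, 17, 19, 23, 29, 31, 41, 43, ∞}.
(a,b)_11: α=-1, u≡5; β=-2, v≡10 (mod 11); (5|11)=+1, (10|11)=-1; sign (−1)^0·+1^-2·-1^-1 = -1.
(a,b)_7: α=1, u≡4; β=2, v≡6 (mod 7); (4|7)=+1, (6|7)=-1; sign (−1)^0·+1^2·-1^1 = -1.
(a,b)_13: α=1, u≡7; β=1, v≡12 (mod 13); (7|13)=-1, (12|13)=+1; sign (−1)^0·-1^1·+1^1 = -1.
(a,b)_17: α=4, u≡11; β=2, v≡13 (mod 17); (11|17)=-1, (13|17)=+1; sign (−1)^0·-1^2·+1^4 = +1.
(a,b)_19: α=2, u≡4; β=0, v≡5 (mod 19); (4|19)=+1, (5|19)=+1; sign (−1)^0·+1^0·+1^2 = +1.
(a,b)_5: α=-10, u≡2; β=-8, v≡2 (mod 5); (2|5)=-1, (2|5)=-1; sign (−1)^0·-1^-8·-1^-10 = +1.
(a,b)_23: α=4, u≡20; β=2, v≡13 (mod 23); (20|23)=-1, (13|23)=+1; sign (−1)^0·-1^2·+1^4 = +1.
(a,b)_41: α=1, u≡27; β=1, v≡11 (mod 41); (27|41)=-1, (11|41)=-1; sign (−1)^0·-1^1·-1^1 = +1.
(a,b)_43: α=3, u≡3; β=3, v≡2 (mod 43); (3|43)=-1, (2|43)=-1; sign (−1)^1·-1^3·-1^3 = -1.
(a,b)_3: α=-2, u≡1; β=1, v≡2 (mod 3); (1|3)=+1, (2|3)=-1; sign (−1)^0·+1^1·-1^-2 = +1.
(a,b)_31: α=2, u≡11; β=1, v≡17 (mod 31); (11|31)=-1, (17|31)=-1; sign (−1)^0·-1^1·-1^2 = -1.
(a,b)_29: α=4, u≡27; β=3, v≡25 (mod 29); (27|29)=-1, (25|29)=+1; sign (−1)^0·-1^3·+1^4 = -1.
(a,b)_∞: sgn(1764763)=+, sgn(-61812543)=−, so +1.
(a,b)_2: α=-18, β=-4; u≡3, v≡1 (mod 8); ε(u)ε(v)=1·0, αω(v)=-18·0, βω(u)=-4·1; sum ≡ 0  ⇒  +1.
Ram(1764763, -61812543) = {7, 11, 13, 29, 31, 43}; no ℚ_7-point on the conic.

[7, 11, 13, 29, 31, 43]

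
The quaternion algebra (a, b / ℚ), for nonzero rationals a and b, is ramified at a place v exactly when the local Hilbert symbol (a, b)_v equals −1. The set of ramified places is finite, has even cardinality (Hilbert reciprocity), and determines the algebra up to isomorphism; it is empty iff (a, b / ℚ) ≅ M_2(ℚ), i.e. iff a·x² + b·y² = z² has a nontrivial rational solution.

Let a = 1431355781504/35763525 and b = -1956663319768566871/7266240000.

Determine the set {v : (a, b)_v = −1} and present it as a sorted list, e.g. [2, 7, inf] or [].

Mod squares: a ≡ 7854, b ≡ -149226. Check v ∈ {∞, 2, 3, 5, 7, 11, 17, 19, 29, 31, 37}.
v=11: a=11^3·(≡7), b=11^3·(≡7) mod 11; (7|11)=-1, (7|11)=-1; (−1)^{3·3·5}·(-1)^3·(-1)^3 = -1.
v=29: a=29^-2·(≡13), b=29^-2·(≡10) mod 29; (13|29)=+1, (10|29)=-1; (−1)^{-2·-2·14}·(+1)^-2·(-1)^-2 = +1.
v=37: a=37^2·(≡7), b=37^4·(≡15) mod 37; (7|37)=+1, (15|37)=-1; (−1)^{2·4·18}·(+1)^4·(-1)^2 = +1.
v=5: a=5^-2·(≡4), b=5^-4·(≡1) mod 5; (4|5)=+1, (1|5)=+1; (−1)^{-2·-4·2}·(+1)^-4·(+1)^-2 = +1.
v=3: a=3^-5·(≡2), b=3^-3·(≡1) mod 3; (2|3)=-1, (1|3)=+1; (−1)^{-5·-3·1}·(-1)^-3·(+1)^-5 = +1.
v=2: v_2(a)=7, v_2(b)=-9; units ≡ 7, 3 (mod 8); ε·ε+αω+βω = 1·1+7·1+-9·0 ≡ 0  ⇒  (a,b)_2 = +1.
v=19: a=19^2·(≡7), b=19^3·(≡10) mod 19; (7|19)=+1, (10|19)=-1; (−1)^{2·3·9}·(+1)^3·(-1)^2 = +1.
v=17: a=17^1·(≡3), b=17^1·(≡14) mod 17; (3|17)=-1, (14|17)=-1; (−1)^{1·1·8}·(-1)^1·(-1)^1 = +1.
v=7: a=7^-1·(≡2), b=7^1·(≡1) mod 7; (2|7)=+1, (1|7)=+1; (−1)^{-1·1·3}·(+1)^1·(+1)^-1 = -1.
v=31: a=31^0·(≡3), b=31^2·(≡19) mod 31; (3|31)=-1, (19|31)=+1; (−1)^{0·2·15}·(-1)^2·(+1)^0 = +1.
v=∞: 7854 > 0 and -149226 < 0  ⇒  (a,b)_∞ = +1.
|Ram(7854, -149226)| = 2, even; anisotropic at {7, 11}.

[7, 11]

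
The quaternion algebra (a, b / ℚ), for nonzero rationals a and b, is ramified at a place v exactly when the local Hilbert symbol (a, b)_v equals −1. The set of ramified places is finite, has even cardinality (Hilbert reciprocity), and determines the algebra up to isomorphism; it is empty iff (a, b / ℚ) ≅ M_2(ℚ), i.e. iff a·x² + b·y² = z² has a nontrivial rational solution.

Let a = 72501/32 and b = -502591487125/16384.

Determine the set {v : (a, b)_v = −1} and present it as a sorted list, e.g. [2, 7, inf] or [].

[2, 3, 5, 13]

Mod squares: a ≡ 858, b ≡ -85. Check v ∈ {∞, 2, 3, 5, 7, 11, 13, 17}.
v=13: a=13^3·(≡12), b=13^6·(≡11) mod 13; (12|13)=+1, (11|13)=-1; (−1)^{3·6·6}·(+1)^6·(-1)^3 = -1.
v=3: a=3^1·(≡1), b=3^0·(≡2) mod 3; (1|3)=+1, (2|3)=-1; (−1)^{1·0·1}·(+1)^0·(-1)^1 = -1.
v=2: v_2(a)=-5, v_2(b)=-14; units ≡ 5, 3 (mod 8); ε·ε+αω+βω = 0·1+-5·1+-14·1 ≡ 1  ⇒  (a,b)_2 = -1.
v=5: a=5^0·(≡3), b=5^3·(≡2) mod 5; (3|5)=-1, (2|5)=-1; (−1)^{0·3·2}·(-1)^3·(-1)^0 = -1.
v=17: a=17^0·(≡2), b=17^1·(≡3) mod 17; (2|17)=+1, (3|17)=-1; (−1)^{0·1·8}·(+1)^1·(-1)^0 = +1.
v=∞: 858 > 0 and -85 < 0  ⇒  (a,b)_∞ = +1.
v=7: a=7^0·(≡4), b=7^2·(≡6) mod 7; (4|7)=+1, (6|7)=-1; (−1)^{0·2·3}·(+1)^2·(-1)^0 = +1.
v=11: a=11^1·(≡9), b=11^0·(≡4) mod 11; (9|11)=+1, (4|11)=+1; (−1)^{1·0·5}·(+1)^0·(+1)^1 = +1.
(858, -85 / ℚ) ramifies at {2, 3, 5, 13}: a division algebra.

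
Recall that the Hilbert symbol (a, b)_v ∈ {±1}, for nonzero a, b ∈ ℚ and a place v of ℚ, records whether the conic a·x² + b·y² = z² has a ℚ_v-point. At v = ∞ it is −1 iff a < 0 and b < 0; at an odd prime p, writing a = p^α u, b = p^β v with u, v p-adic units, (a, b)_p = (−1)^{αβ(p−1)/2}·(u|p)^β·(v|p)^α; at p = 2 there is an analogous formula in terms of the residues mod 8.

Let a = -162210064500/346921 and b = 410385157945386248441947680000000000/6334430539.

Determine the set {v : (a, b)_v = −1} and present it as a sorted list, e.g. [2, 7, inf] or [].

[2, 5, 11, 17]

Mod squares: a ≡ -623645, b ≡ 9367. Check v ∈ {∞, 2, 3, 5, 11, 17, 19, 23, 29, 31}.
v=29: a=29^1·(≡7), b=29^5·(≡28) mod 29; (7|29)=+1, (28|29)=+1; (−1)^{1·5·14}·(+1)^5·(+1)^1 = +1.
v=5: a=5^3·(≡4), b=5^10·(≡3) mod 5; (4|5)=+1, (3|5)=-1; (−1)^{3·10·2}·(+1)^10·(-1)^3 = -1.
v=3: a=3^2·(≡1), b=3^2·(≡1) mod 3; (1|3)=+1, (1|3)=+1; (−1)^{2·2·1}·(+1)^2·(+1)^2 = +1.
v=17: a=17^3·(≡8), b=17^7·(≡5) mod 17; (8|17)=+1, (5|17)=-1; (−1)^{3·7·8}·(+1)^7·(-1)^3 = -1.
v=∞: -623645 < 0 and 9367 > 0  ⇒  (a,b)_∞ = +1.
v=2: v_2(a)=2, v_2(b)=14; units ≡ 3, 7 (mod 8); ε·ε+αω+βω = 1·1+2·0+14·1 ≡ 1  ⇒  (a,b)_2 = -1.
v=23: a=23^1·(≡18), b=23^4·(≡4) mod 23; (18|23)=+1, (4|23)=+1; (−1)^{1·4·11}·(+1)^4·(+1)^1 = +1.
v=31: a=31^-2·(≡22), b=31^-4·(≡2) mod 31; (22|31)=-1, (2|31)=+1; (−1)^{-2·-4·15}·(-1)^-4·(+1)^-2 = +1.
v=19: a=19^-2·(≡9), b=19^-3·(≡8) mod 19; (9|19)=+1, (8|19)=-1; (−1)^{-2·-3·9}·(+1)^-3·(-1)^-2 = +1.
v=11: a=11^1·(≡2), b=11^2·(≡10) mod 11; (2|11)=-1, (10|11)=-1; (−1)^{1·2·5}·(-1)^2·(-1)^1 = -1.
Ram(-623645, 9367) = {2, 5, 11, 17}; no ℚ_2-point on the conic.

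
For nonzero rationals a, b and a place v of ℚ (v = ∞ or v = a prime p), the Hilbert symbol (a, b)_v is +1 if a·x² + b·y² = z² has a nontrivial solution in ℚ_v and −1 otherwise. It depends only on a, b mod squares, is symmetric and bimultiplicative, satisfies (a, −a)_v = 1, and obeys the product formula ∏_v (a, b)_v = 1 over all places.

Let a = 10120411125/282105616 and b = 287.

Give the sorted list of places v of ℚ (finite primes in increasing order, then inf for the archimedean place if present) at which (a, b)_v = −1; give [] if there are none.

(a, b) ≡ (46805, 287) mod (ℚ^×)²; places V = {2, 3, 5, 7, 11, 13, 17, 19, 23, 31, 37, 41, ∞}.
(a,b)_7: α=0, u≡3; β=1, v≡6 (mod 7); (3|7)=-1, (6|7)=-1; sign (−1)^0·-1^1·-1^0 = -1.
(a,b)_41: α=0, u≡24; β=1, v≡7 (mod 41); (24|41)=-1, (7|41)=-1; sign (−1)^0·-1^1·-1^0 = -1.
(a,b)_23: α=1, u≡7; β=0, v≡11 (mod 23); (7|23)=-1, (11|23)=-1; sign (−1)^0·-1^0·-1^1 = -1.
(a,b)_2: α=-4, β=0; u≡5, v≡7 (mod 8); ε(u)ε(v)=0·1, αω(v)=-4·0, βω(u)=0·1; sum ≡ 0  ⇒  +1.
(a,b)_13: α=-2, u≡7; β=0, v≡1 (mod 13); (7|13)=-1, (1|13)=+1; sign (−1)^0·-1^0·+1^-2 = +1.
(a,b)_5: α=3, u≡4; β=0, v≡2 (mod 5); (4|5)=+1, (2|5)=-1; sign (−1)^0·+1^0·-1^3 = -1.
(a,b)_11: α=1, u≡4; β=0, v≡1 (mod 11); (4|11)=+1, (1|11)=+1; sign (−1)^0·+1^0·+1^1 = +1.
(a,b)_3: α=2, u≡2; β=0, v≡2 (mod 3); (2|3)=-1, (2|3)=-1; sign (−1)^0·-1^0·-1^2 = +1.
(a,b)_∞: sgn(46805)=+, sgn(287)=+, so +1.
(a,b)_31: α=2, u≡23; β=0, v≡8 (mod 31); (23|31)=-1, (8|31)=+1; sign (−1)^0·-1^0·+1^2 = +1.
(a,b)_37: α=1, u≡4; β=0, v≡28 (mod 37); (4|37)=+1, (28|37)=+1; sign (−1)^0·+1^0·+1^1 = +1.
(a,b)_17: α=-2, u≡2; β=0, v≡15 (mod 17); (2|17)=+1, (15|17)=+1; sign (−1)^0·+1^0·+1^-2 = +1.
(a,b)_19: α=-2, u≡8; β=0, v≡2 (mod 19); (8|19)=-1, (2|19)=-1; sign (−1)^0·-1^0·-1^-2 = +1.
(46805, 287 / ℚ) ramifies at {5, 7, 23, 41}: a division algebra.

[5, 7, 23, 41]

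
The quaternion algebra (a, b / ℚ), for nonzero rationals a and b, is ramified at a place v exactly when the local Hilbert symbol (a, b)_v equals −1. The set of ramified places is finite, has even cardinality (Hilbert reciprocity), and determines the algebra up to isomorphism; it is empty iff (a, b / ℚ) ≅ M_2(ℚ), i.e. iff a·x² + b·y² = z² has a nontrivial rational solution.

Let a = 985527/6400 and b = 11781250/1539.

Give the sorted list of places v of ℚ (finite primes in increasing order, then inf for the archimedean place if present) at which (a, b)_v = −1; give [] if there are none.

[2, 23]

(a, b) ≡ (23, 14326) mod (ℚ^×)²; places V = {2, 3, 5, 13, 19, 23, 29, ∞}.
(a,b)_19: α=0, u≡1; β=-1, v≡3 (mod 19); (1|19)=+1, (3|19)=-1; sign (−1)^0·+1^-1·-1^0 = +1.
(a,b)_13: α=0, u≡9; β=1, v≡4 (mod 13); (9|13)=+1, (4|13)=+1; sign (−1)^0·+1^1·+1^0 = +1.
(a,b)_2: α=-8, β=1; u≡7, v≡3 (mod 8); ε(u)ε(v)=1·1, αω(v)=-8·1, βω(u)=1·0; sum ≡ 1  ⇒  -1.
(a,b)_5: α=-2, u≡2; β=6, v≡1 (mod 5); (2|5)=-1, (1|5)=+1; sign (−1)^0·-1^6·+1^-2 = +1.
(a,b)_3: α=4, u≡2; β=-4, v≡1 (mod 3); (2|3)=-1, (1|3)=+1; sign (−1)^0·-1^-4·+1^4 = +1.
(a,b)_29: α=0, u≡1; β=1, v≡9 (mod 29); (1|29)=+1, (9|29)=+1; sign (−1)^0·+1^1·+1^0 = +1.
(a,b)_∞: sgn(23)=+, sgn(14326)=+, so +1.
(a,b)_23: α=3, u≡2; β=0, v≡20 (mod 23); (2|23)=+1, (20|23)=-1; sign (−1)^0·+1^0·-1^3 = -1.
|Ram(23, 14326)| = 2, even; anisotropic at {2, 23}.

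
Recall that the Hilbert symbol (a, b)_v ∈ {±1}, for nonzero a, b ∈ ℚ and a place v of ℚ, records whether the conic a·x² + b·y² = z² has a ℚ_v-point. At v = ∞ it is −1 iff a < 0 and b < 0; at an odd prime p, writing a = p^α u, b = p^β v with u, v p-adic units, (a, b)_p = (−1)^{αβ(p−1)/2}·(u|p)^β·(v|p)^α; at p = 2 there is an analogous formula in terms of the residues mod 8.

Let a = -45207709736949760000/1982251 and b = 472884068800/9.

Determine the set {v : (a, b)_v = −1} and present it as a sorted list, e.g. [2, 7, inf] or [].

Mod squares: a ≡ -589, b ≡ 2442583. Check v ∈ {∞, 2, 3, 5, 7, 11, 13, 17, 19, 29, 31}.
v=13: a=13^4·(≡12), b=13^1·(≡11) mod 13; (12|13)=+1, (11|13)=-1; (−1)^{4·1·6}·(+1)^1·(-1)^4 = +1.
v=17: a=17^-2·(≡12), b=17^0·(≡14) mod 17; (12|17)=-1, (14|17)=-1; (−1)^{-2·0·8}·(-1)^0·(-1)^-2 = +1.
v=5: a=5^4·(≡4), b=5^2·(≡3) mod 5; (4|5)=+1, (3|5)=-1; (−1)^{4·2·2}·(+1)^2·(-1)^4 = +1.
v=∞: -589 < 0 and 2442583 > 0  ⇒  (a,b)_∞ = +1.
v=11: a=11^2·(≡9), b=11^3·(≡10) mod 11; (9|11)=+1, (10|11)=-1; (−1)^{2·3·5}·(+1)^3·(-1)^2 = +1.
v=3: a=3^0·(≡2), b=3^-2·(≡1) mod 3; (2|3)=-1, (1|3)=+1; (−1)^{0·-2·1}·(-1)^-2·(+1)^0 = +1.
v=7: a=7^2·(≡3), b=7^0·(≡5) mod 7; (3|7)=-1, (5|7)=-1; (−1)^{2·0·3}·(-1)^0·(-1)^2 = +1.
v=31: a=31^1·(≡21), b=31^1·(≡26) mod 31; (21|31)=-1, (26|31)=-1; (−1)^{1·1·15}·(-1)^1·(-1)^1 = -1.
v=19: a=19^-3·(≡17), b=19^1·(≡3) mod 19; (17|19)=+1, (3|19)=-1; (−1)^{-3·1·9}·(+1)^1·(-1)^-3 = +1.
v=29: a=29^2·(≡22), b=29^1·(≡8) mod 29; (22|29)=+1, (8|29)=-1; (−1)^{2·1·14}·(+1)^1·(-1)^2 = +1.
v=2: v_2(a)=14, v_2(b)=6; units ≡ 3, 7 (mod 8); ε·ε+αω+βω = 1·1+14·0+6·1 ≡ 1  ⇒  (a,b)_2 = -1.
|Ram(-589, 2442583)| = 2, even; anisotropic at {2, 31}.

[2, 31]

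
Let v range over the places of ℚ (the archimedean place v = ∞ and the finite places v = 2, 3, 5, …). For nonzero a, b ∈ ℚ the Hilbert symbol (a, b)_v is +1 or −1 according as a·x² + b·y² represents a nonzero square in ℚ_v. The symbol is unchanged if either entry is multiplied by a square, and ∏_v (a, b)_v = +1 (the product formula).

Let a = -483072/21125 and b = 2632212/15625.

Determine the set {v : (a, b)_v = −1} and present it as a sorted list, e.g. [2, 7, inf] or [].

[5, 37]

(a, b) ≡ (-9435, 253) mod (ℚ^×)²; places V = {2, 3, 5, 11, 13, 17, 23, 37, ∞}.
(a,b)_∞: sgn(-9435)=−, sgn(253)=+, so +1.
(a,b)_37: α=1, u≡16; β=0, v≡13 (mod 37); (16|37)=+1, (13|37)=-1; sign (−1)^0·+1^0·-1^1 = -1.
(a,b)_2: α=8, β=2; u≡5, v≡5 (mod 8); ε(u)ε(v)=0·0, αω(v)=8·1, βω(u)=2·1; sum ≡ 0  ⇒  +1.
(a,b)_17: α=1, u≡10; β=2, v≡15 (mod 17); (10|17)=-1, (15|17)=+1; sign (−1)^0·-1^2·+1^1 = +1.
(a,b)_23: α=0, u≡6; β=1, v≡11 (mod 23); (6|23)=+1, (11|23)=-1; sign (−1)^0·+1^1·-1^0 = +1.
(a,b)_11: α=0, u≡3; β=1, v≡4 (mod 11); (3|11)=+1, (4|11)=+1; sign (−1)^0·+1^1·+1^0 = +1.
(a,b)_3: α=1, u≡2; β=2, v≡1 (mod 3); (2|3)=-1, (1|3)=+1; sign (−1)^0·-1^2·+1^1 = +1.
(a,b)_5: α=-3, u≡2; β=-6, v≡2 (mod 5); (2|5)=-1, (2|5)=-1; sign (−1)^0·-1^-6·-1^-3 = -1.
(a,b)_13: α=-2, u≡1; β=0, v≡2 (mod 13); (1|13)=+1, (2|13)=-1; sign (−1)^0·+1^0·-1^-2 = +1.
|Ram(-9435, 253)| = 2, even; anisotropic at {5, 37}.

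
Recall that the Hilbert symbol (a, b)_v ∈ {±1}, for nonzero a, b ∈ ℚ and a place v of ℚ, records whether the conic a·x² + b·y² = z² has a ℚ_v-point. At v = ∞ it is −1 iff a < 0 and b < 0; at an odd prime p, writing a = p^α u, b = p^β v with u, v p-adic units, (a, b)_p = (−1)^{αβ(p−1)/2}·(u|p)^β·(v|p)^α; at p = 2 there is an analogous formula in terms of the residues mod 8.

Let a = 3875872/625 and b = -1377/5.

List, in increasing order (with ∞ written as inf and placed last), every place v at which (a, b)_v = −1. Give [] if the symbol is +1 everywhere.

(a, b) ≡ (2002, -85) mod (ℚ^×)²; places V = {2, 3, 5, 7, 11, 13, 17, ∞}.
(a,b)_17: α=0, u≡15; β=1, v≡11 (mod 17); (15|17)=+1, (11|17)=-1; sign (−1)^0·+1^1·-1^0 = +1.
(a,b)_11: α=3, u≡7; β=0, v≡4 (mod 11); (7|11)=-1, (4|11)=+1; sign (−1)^0·-1^0·+1^3 = +1.
(a,b)_∞: sgn(2002)=+, sgn(-85)=−, so +1.
(a,b)_13: α=1, u≡2; β=0, v≡8 (mod 13); (2|13)=-1, (8|13)=-1; sign (−1)^0·-1^0·-1^1 = -1.
(a,b)_5: α=-4, u≡2; β=-1, v≡3 (mod 5); (2|5)=-1, (3|5)=-1; sign (−1)^0·-1^-1·-1^-4 = -1.
(a,b)_2: α=5, β=0; u≡1, v≡3 (mod 8); ε(u)ε(v)=0·1, αω(v)=5·1, βω(u)=0·0; sum ≡ 1  ⇒  -1.
(a,b)_7: α=1, u≡5; β=0, v≡6 (mod 7); (5|7)=-1, (6|7)=-1; sign (−1)^0·-1^0·-1^1 = -1.
(a,b)_3: α=0, u≡1; β=4, v≡2 (mod 3); (1|3)=+1, (2|3)=-1; sign (−1)^0·+1^4·-1^0 = +1.
(2002, -85 / ℚ) ramifies at {2, 5, 7, 13}: a division algebra.

[2, 5, 7, 13]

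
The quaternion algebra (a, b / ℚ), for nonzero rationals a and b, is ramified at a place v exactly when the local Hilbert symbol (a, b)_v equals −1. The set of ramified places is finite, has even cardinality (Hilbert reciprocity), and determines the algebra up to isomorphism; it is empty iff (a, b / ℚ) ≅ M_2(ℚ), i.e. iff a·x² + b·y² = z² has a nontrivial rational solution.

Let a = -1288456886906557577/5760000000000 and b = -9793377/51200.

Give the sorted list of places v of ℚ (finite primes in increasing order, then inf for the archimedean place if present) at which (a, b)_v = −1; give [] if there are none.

[2, inf]

(a, b) ≡ (-17, -34) mod (ℚ^×)²; places V = {2, 3, 5, 11, 17, 23, ∞}.
(a,b)_∞: sgn(-17)=−, sgn(-34)=−, so -1.
(a,b)_5: α=-10, u≡2; β=-2, v≡1 (mod 5); (2|5)=-1, (1|5)=+1; sign (−1)^0·-1^-2·+1^-10 = +1.
(a,b)_2: α=-16, β=-11; u≡7, v≡7 (mod 8); ε(u)ε(v)=1·1, αω(v)=-16·0, βω(u)=-11·0; sum ≡ 1  ⇒  -1.
(a,b)_17: α=3, u≡16; β=1, v≡9 (mod 17); (16|17)=+1, (9|17)=+1; sign (−1)^0·+1^1·+1^3 = +1.
(a,b)_11: α=6, u≡1; β=2, v≡2 (mod 11); (1|11)=+1, (2|11)=-1; sign (−1)^0·+1^2·-1^6 = +1.
(a,b)_23: α=6, u≡18; β=2, v≡1 (mod 23); (18|23)=+1, (1|23)=+1; sign (−1)^0·+1^2·+1^6 = +1.
(a,b)_3: α=-2, u≡1; β=2, v≡2 (mod 3); (1|3)=+1, (2|3)=-1; sign (−1)^0·+1^2·-1^-2 = +1.
(-17, -34 / ℚ) ramifies at {2, ∞}: a division algebra.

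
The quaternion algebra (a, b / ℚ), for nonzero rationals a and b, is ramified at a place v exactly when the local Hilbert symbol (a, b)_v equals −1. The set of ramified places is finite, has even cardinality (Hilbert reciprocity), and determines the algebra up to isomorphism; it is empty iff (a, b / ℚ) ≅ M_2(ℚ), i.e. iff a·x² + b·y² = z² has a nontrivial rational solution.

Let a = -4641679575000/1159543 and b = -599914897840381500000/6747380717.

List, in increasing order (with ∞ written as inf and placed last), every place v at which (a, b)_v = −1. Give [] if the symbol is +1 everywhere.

Mod squares: a ≡ -17290, b ≡ -49742. Check v ∈ {∞, 2, 3, 5, 7, 11, 13, 17, 19, 23, 37}.
v=23: a=23^0·(≡9), b=23^-2·(≡22) mod 23; (9|23)=+1, (22|23)=-1; (−1)^{0·-2·11}·(+1)^-2·(-1)^0 = +1.
v=3: a=3^2·(≡2), b=3^6·(≡1) mod 3; (2|3)=-1, (1|3)=+1; (−1)^{2·6·1}·(-1)^6·(+1)^2 = +1.
v=∞: -17290 < 0 and -49742 < 0  ⇒  (a,b)_∞ = -1.
v=17: a=17^4·(≡13), b=17^5·(≡13) mod 17; (13|17)=+1, (13|17)=+1; (−1)^{4·5·8}·(+1)^5·(+1)^4 = +1.
v=5: a=5^5·(≡2), b=5^6·(≡2) mod 5; (2|5)=-1, (2|5)=-1; (−1)^{5·6·2}·(-1)^6·(-1)^5 = -1.
v=13: a=13^1·(≡1), b=13^2·(≡1) mod 13; (1|13)=+1, (1|13)=+1; (−1)^{1·2·6}·(+1)^2·(+1)^1 = +1.
v=11: a=11^-2·(≡8), b=11^-3·(≡7) mod 11; (8|11)=-1, (7|11)=-1; (−1)^{-2·-3·5}·(-1)^-3·(-1)^-2 = -1.
v=37: a=37^-2·(≡3), b=37^-2·(≡8) mod 37; (3|37)=+1, (8|37)=-1; (−1)^{-2·-2·18}·(+1)^-2·(-1)^-2 = +1.
v=19: a=19^1·(≡14), b=19^3·(≡16) mod 19; (14|19)=-1, (16|19)=+1; (−1)^{1·3·9}·(-1)^3·(+1)^1 = +1.
v=2: v_2(a)=3, v_2(b)=5; units ≡ 3, 1 (mod 8); ε·ε+αω+βω = 1·0+3·0+5·1 ≡ 1  ⇒  (a,b)_2 = -1.
v=7: a=7^-1·(≡1), b=7^-1·(≡3) mod 7; (1|7)=+1, (3|7)=-1; (−1)^{-1·-1·3}·(+1)^-1·(-1)^-1 = +1.
(-17290, -49742 / ℚ) ramifies at {2, 5, 11, ∞}: a division algebra.

[2, 5, 11, inf]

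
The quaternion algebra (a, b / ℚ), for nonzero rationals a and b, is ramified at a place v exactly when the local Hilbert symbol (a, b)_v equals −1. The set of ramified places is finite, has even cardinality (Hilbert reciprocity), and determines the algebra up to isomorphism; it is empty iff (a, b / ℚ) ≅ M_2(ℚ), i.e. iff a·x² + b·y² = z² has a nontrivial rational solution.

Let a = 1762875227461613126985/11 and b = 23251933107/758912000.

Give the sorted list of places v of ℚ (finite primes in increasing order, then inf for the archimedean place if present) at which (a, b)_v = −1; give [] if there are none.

Mod squares: a ≡ 72201635, b ≡ 211735. Check v ∈ {∞, 2, 3, 5, 7, 11, 13, 17, 19, 31, 43, 47, 53}.
v=17: a=17^3·(≡5), b=17^1·(≡14) mod 17; (5|17)=-1, (14|17)=-1; (−1)^{3·1·8}·(-1)^1·(-1)^3 = +1.
v=43: a=43^2·(≡27), b=43^0·(≡5) mod 43; (27|43)=-1, (5|43)=-1; (−1)^{2·0·21}·(-1)^0·(-1)^2 = +1.
v=7: a=7^0·(≡1), b=7^-2·(≡6) mod 7; (1|7)=+1, (6|7)=-1; (−1)^{0·-2·3}·(+1)^-2·(-1)^0 = +1.
v=13: a=13^0·(≡10), b=13^2·(≡10) mod 13; (10|13)=+1, (10|13)=+1; (−1)^{0·2·6}·(+1)^2·(+1)^0 = +1.
v=19: a=19^0·(≡17), b=19^2·(≡14) mod 19; (17|19)=+1, (14|19)=-1; (−1)^{0·2·9}·(+1)^2·(-1)^0 = +1.
v=2: v_2(a)=0, v_2(b)=-10; units ≡ 3, 7 (mod 8); ε·ε+αω+βω = 1·1+0·0+-10·1 ≡ 1  ⇒  (a,b)_2 = -1.
v=∞: 72201635 > 0 and 211735 > 0  ⇒  (a,b)_∞ = +1.
v=3: a=3^4·(≡2), b=3^2·(≡1) mod 3; (2|3)=-1, (1|3)=+1; (−1)^{4·2·1}·(-1)^2·(+1)^4 = +1.
v=53: a=53^3·(≡36), b=53^1·(≡12) mod 53; (36|53)=+1, (12|53)=-1; (−1)^{3·1·26}·(+1)^1·(-1)^3 = -1.
v=47: a=47^3·(≡29), b=47^1·(≡20) mod 47; (29|47)=-1, (20|47)=-1; (−1)^{3·1·23}·(-1)^1·(-1)^3 = -1.
v=5: a=5^1·(≡2), b=5^-3·(≡2) mod 5; (2|5)=-1, (2|5)=-1; (−1)^{1·-3·2}·(-1)^-3·(-1)^1 = +1.
v=11: a=11^-1·(≡2), b=11^-2·(≡2) mod 11; (2|11)=-1, (2|11)=-1; (−1)^{-1·-2·5}·(-1)^-2·(-1)^-1 = -1.
v=31: a=31^1·(≡29), b=31^0·(≡5) mod 31; (29|31)=-1, (5|31)=+1; (−1)^{1·0·15}·(-1)^0·(+1)^1 = +1.
|Ram(72201635, 211735)| = 4, even; anisotropic at {2, 11, 47, 53}.

[2, 11, 47, 53]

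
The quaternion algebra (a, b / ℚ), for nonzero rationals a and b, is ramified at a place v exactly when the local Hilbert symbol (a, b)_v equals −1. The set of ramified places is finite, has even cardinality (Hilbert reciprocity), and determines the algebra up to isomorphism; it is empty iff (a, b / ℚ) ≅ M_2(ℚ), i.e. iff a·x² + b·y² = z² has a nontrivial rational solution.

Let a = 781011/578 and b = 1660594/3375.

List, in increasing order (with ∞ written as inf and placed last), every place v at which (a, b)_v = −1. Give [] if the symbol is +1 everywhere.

(a, b) ≡ (3542, 510) mod (ℚ^×)²; places V = {2, 3, 5, 7, 11, 13, 17, 23, ∞}.
(a,b)_2: α=-1, β=1; u≡3, v≡7 (mod 8); ε(u)ε(v)=1·1, αω(v)=-1·0, βω(u)=1·1; sum ≡ 0  ⇒  +1.
(a,b)_7: α=3, u≡4; β=0, v≡5 (mod 7); (4|7)=+1, (5|7)=-1; sign (−1)^0·+1^0·-1^3 = -1.
(a,b)_11: α=1, u≡3; β=0, v≡5 (mod 11); (3|11)=+1, (5|11)=+1; sign (−1)^0·+1^0·+1^1 = +1.
(a,b)_∞: sgn(3542)=+, sgn(510)=+, so +1.
(a,b)_23: α=1, u≡3; β=0, v≡1 (mod 23); (3|23)=+1, (1|23)=+1; sign (−1)^0·+1^0·+1^1 = +1.
(a,b)_3: α=2, u≡2; β=-3, v≡2 (mod 3); (2|3)=-1, (2|3)=-1; sign (−1)^0·-1^-3·-1^2 = -1.
(a,b)_5: α=0, u≡2; β=-3, v≡2 (mod 5); (2|5)=-1, (2|5)=-1; sign (−1)^0·-1^-3·-1^0 = -1.
(a,b)_17: α=-2, u≡7; β=3, v≡13 (mod 17); (7|17)=-1, (13|17)=+1; sign (−1)^0·-1^3·+1^-2 = -1.
(a,b)_13: α=0, u≡6; β=2, v≡3 (mod 13); (6|13)=-1, (3|13)=+1; sign (−1)^0·-1^2·+1^0 = +1.
|Ram(3542, 510)| = 4, even; anisotropic at {3, 5, 7, 17}.

[3, 5, 7, 17]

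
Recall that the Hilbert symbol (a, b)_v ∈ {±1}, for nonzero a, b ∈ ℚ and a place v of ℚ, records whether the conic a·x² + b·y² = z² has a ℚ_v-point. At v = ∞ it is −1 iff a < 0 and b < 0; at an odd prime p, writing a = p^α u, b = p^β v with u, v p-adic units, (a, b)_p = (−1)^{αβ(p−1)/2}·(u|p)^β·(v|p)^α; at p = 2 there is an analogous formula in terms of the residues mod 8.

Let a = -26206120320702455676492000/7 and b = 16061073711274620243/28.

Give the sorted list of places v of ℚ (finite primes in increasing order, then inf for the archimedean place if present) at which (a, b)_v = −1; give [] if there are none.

[2, 7, 31, 47]

Mod squares: a ≡ -80290, b ≡ 193781. Check v ∈ {∞, 2, 3, 5, 7, 19, 31, 37, 47}.
v=19: a=19^4·(≡1), b=19^3·(≡14) mod 19; (1|19)=+1, (14|19)=-1; (−1)^{4·3·9}·(+1)^3·(-1)^4 = +1.
v=47: a=47^4·(≡5), b=47^3·(≡16) mod 47; (5|47)=-1, (16|47)=+1; (−1)^{4·3·23}·(-1)^3·(+1)^4 = -1.
v=∞: -80290 < 0 and 193781 > 0  ⇒  (a,b)_∞ = +1.
v=3: a=3^8·(≡2), b=3^12·(≡2) mod 3; (2|3)=-1, (2|3)=-1; (−1)^{8·12·1}·(-1)^12·(-1)^8 = +1.
v=7: a=7^-1·(≡5), b=7^-1·(≡3) mod 7; (5|7)=-1, (3|7)=-1; (−1)^{-1·-1·3}·(-1)^-1·(-1)^-1 = -1.
v=31: a=31^1·(≡5), b=31^1·(≡28) mod 31; (5|31)=+1, (28|31)=+1; (−1)^{1·1·15}·(+1)^1·(+1)^1 = -1.
v=37: a=37^3·(≡31), b=37^2·(≡7) mod 37; (31|37)=-1, (7|37)=+1; (−1)^{3·2·18}·(-1)^2·(+1)^3 = +1.
v=2: v_2(a)=5, v_2(b)=-2; units ≡ 7, 5 (mod 8); ε·ε+αω+βω = 1·0+5·1+-2·0 ≡ 1  ⇒  (a,b)_2 = -1.
v=5: a=5^3·(≡2), b=5^0·(≡1) mod 5; (2|5)=-1, (1|5)=+1; (−1)^{3·0·2}·(-1)^0·(+1)^3 = +1.
|Ram(-80290, 193781)| = 4, even; anisotropic at {2, 7, 31, 47}.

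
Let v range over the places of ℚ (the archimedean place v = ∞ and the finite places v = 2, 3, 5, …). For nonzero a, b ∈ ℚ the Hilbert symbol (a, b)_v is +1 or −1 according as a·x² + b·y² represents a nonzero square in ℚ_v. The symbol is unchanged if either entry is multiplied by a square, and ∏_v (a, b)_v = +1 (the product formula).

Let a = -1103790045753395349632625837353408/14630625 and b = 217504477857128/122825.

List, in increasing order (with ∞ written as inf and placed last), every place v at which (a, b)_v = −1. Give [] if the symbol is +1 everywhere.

[7, 37]

Mod squares: a ≡ -407, b ≡ 195766186. Check v ∈ {∞, 2, 3, 5, 7, 11, 17, 37, 41, 43, 47, 53}.
v=41: a=41^4·(≡11), b=41^2·(≡32) mod 41; (11|41)=-1, (32|41)=+1; (−1)^{4·2·20}·(-1)^2·(+1)^4 = +1.
v=43: a=43^2·(≡4), b=43^1·(≡39) mod 43; (4|43)=+1, (39|43)=-1; (−1)^{2·1·21}·(+1)^1·(-1)^2 = +1.
v=2: v_2(a)=6, v_2(b)=3; units ≡ 1, 5 (mod 8); ε·ε+αω+βω = 0·0+6·1+3·0 ≡ 0  ⇒  (a,b)_2 = +1.
v=53: a=53^6·(≡24), b=53^2·(≡31) mod 53; (24|53)=+1, (31|53)=-1; (−1)^{6·2·26}·(+1)^2·(-1)^6 = +1.
v=3: a=3^-4·(≡1), b=3^0·(≡1) mod 3; (1|3)=+1, (1|3)=+1; (−1)^{-4·0·1}·(+1)^0·(+1)^-4 = +1.
v=5: a=5^-4·(≡3), b=5^-2·(≡1) mod 5; (3|5)=-1, (1|5)=+1; (−1)^{-4·-2·2}·(-1)^-2·(+1)^-4 = +1.
v=∞: -407 < 0 and 195766186 > 0  ⇒  (a,b)_∞ = +1.
v=7: a=7^0·(≡5), b=7^1·(≡1) mod 7; (5|7)=-1, (1|7)=+1; (−1)^{0·1·3}·(-1)^1·(+1)^0 = -1.
v=17: a=17^-2·(≡16), b=17^-3·(≡7) mod 17; (16|17)=+1, (7|17)=-1; (−1)^{-2·-3·8}·(+1)^-3·(-1)^-2 = +1.
v=37: a=37^3·(≡4), b=37^1·(≡20) mod 37; (4|37)=+1, (20|37)=-1; (−1)^{3·1·18}·(+1)^1·(-1)^3 = -1.
v=11: a=11^3·(≡10), b=11^1·(≡3) mod 11; (10|11)=-1, (3|11)=+1; (−1)^{3·1·5}·(-1)^1·(+1)^3 = +1.
v=47: a=47^2·(≡17), b=47^1·(≡3) mod 47; (17|47)=+1, (3|47)=+1; (−1)^{2·1·23}·(+1)^1·(+1)^2 = +1.
Ram(-407, 195766186) = {7, 37}; no ℚ_7-point on the conic.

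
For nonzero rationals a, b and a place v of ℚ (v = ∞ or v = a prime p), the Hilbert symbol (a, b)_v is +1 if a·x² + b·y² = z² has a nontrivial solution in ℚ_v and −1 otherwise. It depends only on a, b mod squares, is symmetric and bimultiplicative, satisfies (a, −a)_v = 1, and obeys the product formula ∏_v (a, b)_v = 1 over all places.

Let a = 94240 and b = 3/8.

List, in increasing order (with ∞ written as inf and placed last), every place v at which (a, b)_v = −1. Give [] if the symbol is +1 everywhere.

[2, 31]

Mod squares: a ≡ 5890, b ≡ 6. Check v ∈ {∞, 2, 3, 5, 19, 31}.
v=31: a=31^1·(≡2), b=31^0·(≡12) mod 31; (2|31)=+1, (12|31)=-1; (−1)^{1·0·15}·(+1)^0·(-1)^1 = -1.
v=3: a=3^0·(≡1), b=3^1·(≡2) mod 3; (1|3)=+1, (2|3)=-1; (−1)^{0·1·1}·(+1)^1·(-1)^0 = +1.
v=5: a=5^1·(≡3), b=5^0·(≡1) mod 5; (3|5)=-1, (1|5)=+1; (−1)^{1·0·2}·(-1)^0·(+1)^1 = +1.
v=2: v_2(a)=5, v_2(b)=-3; units ≡ 1, 3 (mod 8); ε·ε+αω+βω = 0·1+5·1+-3·0 ≡ 1  ⇒  (a,b)_2 = -1.
v=∞: 5890 > 0 and 6 > 0  ⇒  (a,b)_∞ = +1.
v=19: a=19^1·(≡1), b=19^0·(≡17) mod 19; (1|19)=+1, (17|19)=+1; (−1)^{1·0·9}·(+1)^0·(+1)^1 = +1.
|Ram(5890, 6)| = 2, even; anisotropic at {2, 31}.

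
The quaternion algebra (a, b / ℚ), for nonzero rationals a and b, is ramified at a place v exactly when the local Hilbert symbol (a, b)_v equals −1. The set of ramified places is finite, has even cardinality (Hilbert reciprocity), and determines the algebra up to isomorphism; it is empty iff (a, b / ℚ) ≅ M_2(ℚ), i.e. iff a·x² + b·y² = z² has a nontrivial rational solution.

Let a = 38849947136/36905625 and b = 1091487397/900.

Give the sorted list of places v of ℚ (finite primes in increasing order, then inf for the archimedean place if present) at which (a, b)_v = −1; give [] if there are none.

[2, 11]

(a, b) ≡ (374, 13) mod (ℚ^×)²; places V = {2, 3, 5, 7, 11, 13, 17, ∞}.
(a,b)_∞: sgn(374)=+, sgn(13)=+, so +1.
(a,b)_5: α=-4, u≡4; β=-2, v≡2 (mod 5); (4|5)=+1, (2|5)=-1; sign (−1)^0·+1^-2·-1^-4 = +1.
(a,b)_13: α=2, u≡10; β=1, v≡10 (mod 13); (10|13)=+1, (10|13)=+1; sign (−1)^0·+1^1·+1^2 = +1.
(a,b)_11: α=1, u≡4; β=2, v≡2 (mod 11); (4|11)=+1, (2|11)=-1; sign (−1)^0·+1^2·-1^1 = -1.
(a,b)_3: α=-10, u≡2; β=-2, v≡1 (mod 3); (2|3)=-1, (1|3)=+1; sign (−1)^0·-1^-2·+1^-10 = +1.
(a,b)_17: α=1, u≡7; β=2, v≡15 (mod 17); (7|17)=-1, (15|17)=+1; sign (−1)^0·-1^2·+1^1 = +1.
(a,b)_2: α=9, β=-2; u≡3, v≡5 (mod 8); ε(u)ε(v)=1·0, αω(v)=9·1, βω(u)=-2·1; sum ≡ 1  ⇒  -1.
(a,b)_7: α=4, u≡5; β=4, v≡6 (mod 7); (5|7)=-1, (6|7)=-1; sign (−1)^0·-1^4·-1^4 = +1.
Ram(374, 13) = {2, 11}; no ℚ_2-point on the conic.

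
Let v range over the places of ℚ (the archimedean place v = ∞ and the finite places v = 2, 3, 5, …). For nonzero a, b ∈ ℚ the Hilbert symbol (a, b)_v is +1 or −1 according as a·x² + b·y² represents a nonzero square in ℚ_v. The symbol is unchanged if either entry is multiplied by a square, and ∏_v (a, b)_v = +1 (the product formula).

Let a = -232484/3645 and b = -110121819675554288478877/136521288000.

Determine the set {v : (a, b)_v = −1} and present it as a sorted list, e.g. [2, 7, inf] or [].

[2, 5, 7, 19, 23, inf]

Mod squares: a ≡ -805, b ≡ -2187185. Check v ∈ {∞, 2, 3, 5, 7, 11, 13, 17, 19, 23, 31, 37}.
v=3: a=3^-6·(≡2), b=3^-10·(≡1) mod 3; (2|3)=-1, (1|3)=+1; (−1)^{-6·-10·1}·(-1)^-10·(+1)^-6 = +1.
v=2: v_2(a)=2, v_2(b)=-6; units ≡ 3, 7 (mod 8); ε·ε+αω+βω = 1·1+2·0+-6·1 ≡ 1  ⇒  (a,b)_2 = -1.
v=7: a=7^1·(≡2), b=7^3·(≡1) mod 7; (2|7)=+1, (1|7)=+1; (−1)^{1·3·3}·(+1)^3·(+1)^1 = -1.
v=19: a=19^2·(≡12), b=19^3·(≡1) mod 19; (12|19)=-1, (1|19)=+1; (−1)^{2·3·9}·(-1)^3·(+1)^2 = -1.
v=31: a=31^0·(≡25), b=31^2·(≡18) mod 31; (25|31)=+1, (18|31)=+1; (−1)^{0·2·15}·(+1)^2·(+1)^0 = +1.
v=11: a=11^0·(≡3), b=11^3·(≡3) mod 11; (3|11)=+1, (3|11)=+1; (−1)^{0·3·5}·(+1)^3·(+1)^0 = +1.
v=5: a=5^-1·(≡4), b=5^-3·(≡2) mod 5; (4|5)=+1, (2|5)=-1; (−1)^{-1·-3·2}·(+1)^-3·(-1)^-1 = -1.
v=23: a=23^1·(≡22), b=23^3·(≡10) mod 23; (22|23)=-1, (10|23)=-1; (−1)^{1·3·11}·(-1)^3·(-1)^1 = -1.
v=∞: -805 < 0 and -2187185 < 0  ⇒  (a,b)_∞ = -1.
v=37: a=37^0·(≡11), b=37^2·(≡33) mod 37; (11|37)=+1, (33|37)=+1; (−1)^{0·2·18}·(+1)^2·(+1)^0 = +1.
v=13: a=13^0·(≡12), b=13^3·(≡1) mod 13; (12|13)=+1, (1|13)=+1; (−1)^{0·3·6}·(+1)^3·(+1)^0 = +1.
v=17: a=17^0·(≡6), b=17^-2·(≡16) mod 17; (6|17)=-1, (16|17)=+1; (−1)^{0·-2·8}·(-1)^-2·(+1)^0 = +1.
(-805, -2187185 / ℚ) ramifies at {2, 5, 7, 19, 23, ∞}: a division algebra.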